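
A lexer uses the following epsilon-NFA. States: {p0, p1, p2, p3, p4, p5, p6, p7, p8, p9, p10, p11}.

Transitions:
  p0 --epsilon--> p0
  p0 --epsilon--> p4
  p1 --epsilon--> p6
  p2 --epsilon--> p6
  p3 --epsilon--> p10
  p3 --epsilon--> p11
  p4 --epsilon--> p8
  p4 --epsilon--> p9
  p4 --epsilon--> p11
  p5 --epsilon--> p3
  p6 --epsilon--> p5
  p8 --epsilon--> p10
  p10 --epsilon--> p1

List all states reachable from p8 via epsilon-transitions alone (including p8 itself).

{p1, p3, p5, p6, p8, p10, p11}

Start with {p8}.
From p8 via epsilon: add p10.
From p10 via epsilon: add p1.
From p1 via epsilon: add p6.
From p6 via epsilon: add p5.
From p5 via epsilon: add p3.
From p3 via epsilon: add p11.
No new states can be added; the closed set is {p1, p3, p5, p6, p8, p10, p11}.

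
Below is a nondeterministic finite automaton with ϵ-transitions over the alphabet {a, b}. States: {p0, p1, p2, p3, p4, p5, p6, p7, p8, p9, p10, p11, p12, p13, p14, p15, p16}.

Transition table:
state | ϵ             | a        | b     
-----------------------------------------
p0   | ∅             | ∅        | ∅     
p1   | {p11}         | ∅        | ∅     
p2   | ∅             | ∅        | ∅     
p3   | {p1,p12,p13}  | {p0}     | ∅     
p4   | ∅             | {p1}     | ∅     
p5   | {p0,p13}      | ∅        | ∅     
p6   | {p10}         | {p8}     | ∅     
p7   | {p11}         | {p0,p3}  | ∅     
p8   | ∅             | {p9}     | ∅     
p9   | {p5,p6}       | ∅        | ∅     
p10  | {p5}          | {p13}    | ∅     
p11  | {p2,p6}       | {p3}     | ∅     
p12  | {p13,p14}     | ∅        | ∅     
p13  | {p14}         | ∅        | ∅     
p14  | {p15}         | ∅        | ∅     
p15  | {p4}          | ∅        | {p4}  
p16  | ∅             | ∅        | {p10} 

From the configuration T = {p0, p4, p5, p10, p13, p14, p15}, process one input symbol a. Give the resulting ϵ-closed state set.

{p0, p1, p2, p4, p5, p6, p10, p11, p13, p14, p15}

p4 on a → {p1}.
p10 on a → {p13}.
No a-transition from p0, p5, p13, p14, p15.
Union after reading a: {p1, p13}.
Now take the ϵ-closure:
From p1 via ϵ: add p11.
From p13 via ϵ: add p14.
From p11 via ϵ: add p2, p6.
From p14 via ϵ: add p15.
From p6 via ϵ: add p10.
From p15 via ϵ: add p4.
From p10 via ϵ: add p5.
From p5 via ϵ: add p0.
No new states can be added; the closed set is {p0, p1, p2, p4, p5, p6, p10, p11, p13, p14, p15}.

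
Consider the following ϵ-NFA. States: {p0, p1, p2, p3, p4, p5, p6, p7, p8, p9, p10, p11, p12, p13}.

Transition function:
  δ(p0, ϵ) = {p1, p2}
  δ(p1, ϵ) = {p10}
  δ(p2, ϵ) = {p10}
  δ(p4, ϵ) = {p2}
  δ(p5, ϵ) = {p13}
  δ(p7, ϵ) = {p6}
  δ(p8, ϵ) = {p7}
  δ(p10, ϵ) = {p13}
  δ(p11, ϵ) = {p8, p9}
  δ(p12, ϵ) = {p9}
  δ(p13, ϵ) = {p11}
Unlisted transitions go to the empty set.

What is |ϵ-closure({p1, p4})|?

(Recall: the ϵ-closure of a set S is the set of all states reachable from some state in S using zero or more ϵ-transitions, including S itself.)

Start with {p1, p4}.
From p1 via ϵ: add p10.
From p4 via ϵ: add p2.
From p10 via ϵ: add p13.
From p13 via ϵ: add p11.
From p11 via ϵ: add p8, p9.
From p8 via ϵ: add p7.
From p7 via ϵ: add p6.
ϵ-closure = {p1, p2, p4, p6, p7, p8, p9, p10, p11, p13}, which has 10 states.

10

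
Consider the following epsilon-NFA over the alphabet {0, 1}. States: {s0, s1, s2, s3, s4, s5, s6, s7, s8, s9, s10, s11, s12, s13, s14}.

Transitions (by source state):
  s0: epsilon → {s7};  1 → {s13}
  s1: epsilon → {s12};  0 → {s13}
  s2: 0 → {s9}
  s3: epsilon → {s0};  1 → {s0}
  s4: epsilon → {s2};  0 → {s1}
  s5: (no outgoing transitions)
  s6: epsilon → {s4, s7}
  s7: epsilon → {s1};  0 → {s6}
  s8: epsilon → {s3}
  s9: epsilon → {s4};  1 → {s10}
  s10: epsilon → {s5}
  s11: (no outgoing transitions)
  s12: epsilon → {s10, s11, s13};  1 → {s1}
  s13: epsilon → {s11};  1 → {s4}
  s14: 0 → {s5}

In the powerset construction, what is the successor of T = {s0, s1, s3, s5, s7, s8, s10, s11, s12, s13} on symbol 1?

{s0, s1, s2, s4, s5, s7, s10, s11, s12, s13}

s0 on 1 → {s13}.
s3 on 1 → {s0}.
s12 on 1 → {s1}.
s13 on 1 → {s4}.
No 1-transition from s1, s5, s7, s8, s10, s11.
Union after reading 1: {s0, s1, s4, s13}.
Now take the epsilon-closure:
From s0 via epsilon: add s7.
From s1 via epsilon: add s12.
From s4 via epsilon: add s2.
From s13 via epsilon: add s11.
From s12 via epsilon: add s10.
From s10 via epsilon: add s5.
No new states can be added; the closed set is {s0, s1, s2, s4, s5, s7, s10, s11, s12, s13}.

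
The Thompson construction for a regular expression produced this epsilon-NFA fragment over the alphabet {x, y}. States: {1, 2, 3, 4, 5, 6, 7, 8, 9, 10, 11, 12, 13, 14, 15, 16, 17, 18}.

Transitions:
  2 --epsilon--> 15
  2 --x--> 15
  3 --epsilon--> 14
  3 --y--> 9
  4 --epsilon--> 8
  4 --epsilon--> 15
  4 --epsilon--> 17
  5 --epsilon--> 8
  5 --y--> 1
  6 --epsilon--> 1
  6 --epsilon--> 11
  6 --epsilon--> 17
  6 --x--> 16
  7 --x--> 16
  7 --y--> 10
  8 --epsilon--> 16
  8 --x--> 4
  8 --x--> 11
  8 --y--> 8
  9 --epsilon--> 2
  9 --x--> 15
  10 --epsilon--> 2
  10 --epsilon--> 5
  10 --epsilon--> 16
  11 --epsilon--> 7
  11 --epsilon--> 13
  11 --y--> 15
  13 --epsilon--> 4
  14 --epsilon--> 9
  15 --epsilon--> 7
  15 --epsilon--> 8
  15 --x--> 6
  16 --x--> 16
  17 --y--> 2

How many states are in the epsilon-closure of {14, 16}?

Start with {14, 16}.
From 14 via epsilon: add 9.
From 9 via epsilon: add 2.
From 2 via epsilon: add 15.
From 15 via epsilon: add 7, 8.
epsilon-closure = {2, 7, 8, 9, 14, 15, 16}, which has 7 states.

7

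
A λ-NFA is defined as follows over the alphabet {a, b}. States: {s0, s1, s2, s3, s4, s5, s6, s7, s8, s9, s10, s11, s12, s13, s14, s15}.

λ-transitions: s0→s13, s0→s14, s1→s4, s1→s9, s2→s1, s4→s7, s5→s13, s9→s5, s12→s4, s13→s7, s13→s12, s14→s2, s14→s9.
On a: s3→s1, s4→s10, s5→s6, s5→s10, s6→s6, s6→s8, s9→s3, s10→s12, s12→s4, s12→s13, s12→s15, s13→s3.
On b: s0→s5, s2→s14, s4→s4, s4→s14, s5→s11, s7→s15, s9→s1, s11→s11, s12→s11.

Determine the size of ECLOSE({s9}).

Start with {s9}.
From s9 via λ: add s5.
From s5 via λ: add s13.
From s13 via λ: add s7, s12.
From s12 via λ: add s4.
λ-closure = {s4, s5, s7, s9, s12, s13}, which has 6 states.

6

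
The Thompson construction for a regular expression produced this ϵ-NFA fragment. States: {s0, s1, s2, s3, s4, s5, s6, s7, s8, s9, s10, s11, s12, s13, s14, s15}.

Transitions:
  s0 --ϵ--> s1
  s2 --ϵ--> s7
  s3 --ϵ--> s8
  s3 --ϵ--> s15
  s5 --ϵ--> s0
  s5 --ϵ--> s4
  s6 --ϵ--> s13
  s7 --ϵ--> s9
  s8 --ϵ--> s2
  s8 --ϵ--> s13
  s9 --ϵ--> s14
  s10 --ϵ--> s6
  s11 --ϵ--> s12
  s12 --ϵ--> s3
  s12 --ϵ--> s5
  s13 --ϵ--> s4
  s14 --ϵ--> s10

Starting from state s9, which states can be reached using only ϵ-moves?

{s4, s6, s9, s10, s13, s14}

Start with {s9}.
From s9 via ϵ: add s14.
From s14 via ϵ: add s10.
From s10 via ϵ: add s6.
From s6 via ϵ: add s13.
From s13 via ϵ: add s4.
No new states can be added; the closed set is {s4, s6, s9, s10, s13, s14}.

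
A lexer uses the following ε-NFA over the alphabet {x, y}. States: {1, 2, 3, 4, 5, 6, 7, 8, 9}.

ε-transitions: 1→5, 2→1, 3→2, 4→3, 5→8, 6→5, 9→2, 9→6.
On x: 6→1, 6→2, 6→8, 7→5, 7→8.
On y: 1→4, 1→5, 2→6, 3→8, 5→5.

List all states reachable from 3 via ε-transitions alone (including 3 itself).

{1, 2, 3, 5, 8}

Start with {3}.
From 3 via ε: add 2.
From 2 via ε: add 1.
From 1 via ε: add 5.
From 5 via ε: add 8.
No new states can be added; the closed set is {1, 2, 3, 5, 8}.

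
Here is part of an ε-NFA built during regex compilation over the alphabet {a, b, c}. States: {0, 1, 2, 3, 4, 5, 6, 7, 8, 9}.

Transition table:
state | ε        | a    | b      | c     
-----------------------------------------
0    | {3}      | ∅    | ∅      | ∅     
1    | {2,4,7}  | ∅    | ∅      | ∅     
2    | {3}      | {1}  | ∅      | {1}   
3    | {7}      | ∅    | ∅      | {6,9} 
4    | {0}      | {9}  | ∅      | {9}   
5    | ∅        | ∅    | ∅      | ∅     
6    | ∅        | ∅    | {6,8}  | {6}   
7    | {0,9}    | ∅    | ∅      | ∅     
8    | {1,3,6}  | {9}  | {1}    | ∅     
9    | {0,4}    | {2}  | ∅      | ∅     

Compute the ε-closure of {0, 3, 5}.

Start with {0, 3, 5}.
From 3 via ε: add 7.
From 7 via ε: add 9.
From 9 via ε: add 4.
No new states can be added; the closed set is {0, 3, 4, 5, 7, 9}.

{0, 3, 4, 5, 7, 9}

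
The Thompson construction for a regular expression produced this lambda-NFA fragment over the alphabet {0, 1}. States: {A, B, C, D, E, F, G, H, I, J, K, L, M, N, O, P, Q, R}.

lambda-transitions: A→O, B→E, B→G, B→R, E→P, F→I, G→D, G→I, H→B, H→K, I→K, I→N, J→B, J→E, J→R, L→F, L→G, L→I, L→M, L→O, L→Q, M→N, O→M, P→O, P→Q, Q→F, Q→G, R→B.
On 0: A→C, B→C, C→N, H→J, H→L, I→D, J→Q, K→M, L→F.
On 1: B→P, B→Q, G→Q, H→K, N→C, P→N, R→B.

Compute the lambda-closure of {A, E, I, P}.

{A, D, E, F, G, I, K, M, N, O, P, Q}

Start with {A, E, I, P}.
From A via lambda: add O.
From I via lambda: add K, N.
From P via lambda: add Q.
From O via lambda: add M.
From Q via lambda: add F, G.
From G via lambda: add D.
No new states can be added; the closed set is {A, D, E, F, G, I, K, M, N, O, P, Q}.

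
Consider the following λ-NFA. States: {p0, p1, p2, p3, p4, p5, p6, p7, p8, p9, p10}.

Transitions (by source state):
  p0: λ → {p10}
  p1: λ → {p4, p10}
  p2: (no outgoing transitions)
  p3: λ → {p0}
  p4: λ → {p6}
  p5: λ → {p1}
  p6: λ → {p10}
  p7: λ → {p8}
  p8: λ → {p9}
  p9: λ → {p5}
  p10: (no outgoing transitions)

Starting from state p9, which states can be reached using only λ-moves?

{p1, p4, p5, p6, p9, p10}

Start with {p9}.
From p9 via λ: add p5.
From p5 via λ: add p1.
From p1 via λ: add p4, p10.
From p4 via λ: add p6.
No new states can be added; the closed set is {p1, p4, p5, p6, p9, p10}.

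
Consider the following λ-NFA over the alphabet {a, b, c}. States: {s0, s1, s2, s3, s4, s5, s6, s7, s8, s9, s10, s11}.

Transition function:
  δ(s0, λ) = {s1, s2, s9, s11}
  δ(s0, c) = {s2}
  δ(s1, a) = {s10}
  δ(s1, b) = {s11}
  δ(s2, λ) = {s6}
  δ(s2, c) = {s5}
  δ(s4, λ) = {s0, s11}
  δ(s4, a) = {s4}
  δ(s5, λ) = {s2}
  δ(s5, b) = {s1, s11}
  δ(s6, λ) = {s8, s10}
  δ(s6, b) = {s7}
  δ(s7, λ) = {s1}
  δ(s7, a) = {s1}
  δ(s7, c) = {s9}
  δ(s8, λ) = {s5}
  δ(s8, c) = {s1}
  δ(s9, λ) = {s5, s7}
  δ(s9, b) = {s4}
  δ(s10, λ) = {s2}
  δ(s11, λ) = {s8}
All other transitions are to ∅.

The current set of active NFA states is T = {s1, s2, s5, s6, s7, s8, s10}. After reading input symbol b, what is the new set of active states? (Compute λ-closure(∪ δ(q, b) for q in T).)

{s1, s2, s5, s6, s7, s8, s10, s11}

s1 on b → {s11}.
s5 on b → {s1, s11}.
s6 on b → {s7}.
No b-transition from s2, s7, s8, s10.
Union after reading b: {s1, s7, s11}.
Now take the λ-closure:
From s11 via λ: add s8.
From s8 via λ: add s5.
From s5 via λ: add s2.
From s2 via λ: add s6.
From s6 via λ: add s10.
No new states can be added; the closed set is {s1, s2, s5, s6, s7, s8, s10, s11}.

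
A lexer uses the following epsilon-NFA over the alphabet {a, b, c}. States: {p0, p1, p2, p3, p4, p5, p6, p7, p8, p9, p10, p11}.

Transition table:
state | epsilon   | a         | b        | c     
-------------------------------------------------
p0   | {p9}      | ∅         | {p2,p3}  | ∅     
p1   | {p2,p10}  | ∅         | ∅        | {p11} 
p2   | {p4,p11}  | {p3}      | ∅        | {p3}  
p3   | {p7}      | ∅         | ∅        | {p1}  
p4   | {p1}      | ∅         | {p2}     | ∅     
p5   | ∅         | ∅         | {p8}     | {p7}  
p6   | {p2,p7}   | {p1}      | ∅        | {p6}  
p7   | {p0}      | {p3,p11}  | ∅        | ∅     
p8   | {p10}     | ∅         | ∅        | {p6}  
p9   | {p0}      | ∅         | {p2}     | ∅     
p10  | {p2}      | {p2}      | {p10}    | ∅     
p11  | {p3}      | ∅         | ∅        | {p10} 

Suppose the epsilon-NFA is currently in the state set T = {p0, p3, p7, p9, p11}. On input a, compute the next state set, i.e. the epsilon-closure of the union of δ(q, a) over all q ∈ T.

p7 on a → {p3, p11}.
No a-transition from p0, p3, p9, p11.
Union after reading a: {p3, p11}.
Now take the epsilon-closure:
From p3 via epsilon: add p7.
From p7 via epsilon: add p0.
From p0 via epsilon: add p9.
No new states can be added; the closed set is {p0, p3, p7, p9, p11}.

{p0, p3, p7, p9, p11}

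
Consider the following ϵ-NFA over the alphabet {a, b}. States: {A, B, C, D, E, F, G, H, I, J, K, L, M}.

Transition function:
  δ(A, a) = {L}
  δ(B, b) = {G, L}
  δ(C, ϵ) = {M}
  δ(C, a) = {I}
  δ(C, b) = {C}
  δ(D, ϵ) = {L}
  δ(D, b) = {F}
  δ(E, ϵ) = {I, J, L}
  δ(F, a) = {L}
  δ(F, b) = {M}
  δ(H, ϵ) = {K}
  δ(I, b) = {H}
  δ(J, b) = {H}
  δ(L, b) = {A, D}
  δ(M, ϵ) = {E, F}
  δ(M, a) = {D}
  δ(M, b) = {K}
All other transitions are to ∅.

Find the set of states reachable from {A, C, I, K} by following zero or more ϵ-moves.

Start with {A, C, I, K}.
From C via ϵ: add M.
From M via ϵ: add E, F.
From E via ϵ: add J, L.
No new states can be added; the closed set is {A, C, E, F, I, J, K, L, M}.

{A, C, E, F, I, J, K, L, M}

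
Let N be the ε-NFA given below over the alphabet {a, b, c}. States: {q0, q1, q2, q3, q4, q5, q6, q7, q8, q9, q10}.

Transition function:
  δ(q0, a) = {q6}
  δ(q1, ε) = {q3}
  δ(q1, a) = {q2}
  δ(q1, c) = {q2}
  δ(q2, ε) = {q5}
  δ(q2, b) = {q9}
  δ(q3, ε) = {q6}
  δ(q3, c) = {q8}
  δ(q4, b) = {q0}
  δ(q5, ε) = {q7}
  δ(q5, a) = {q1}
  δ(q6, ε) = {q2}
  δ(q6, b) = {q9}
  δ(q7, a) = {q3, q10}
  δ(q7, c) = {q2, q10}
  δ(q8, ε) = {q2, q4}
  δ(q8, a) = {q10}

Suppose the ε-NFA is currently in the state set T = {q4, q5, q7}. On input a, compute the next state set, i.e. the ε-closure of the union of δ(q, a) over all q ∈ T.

q5 on a → {q1}.
q7 on a → {q3, q10}.
No a-transition from q4.
Union after reading a: {q1, q3, q10}.
Now take the ε-closure:
From q3 via ε: add q6.
From q6 via ε: add q2.
From q2 via ε: add q5.
From q5 via ε: add q7.
No new states can be added; the closed set is {q1, q2, q3, q5, q6, q7, q10}.

{q1, q2, q3, q5, q6, q7, q10}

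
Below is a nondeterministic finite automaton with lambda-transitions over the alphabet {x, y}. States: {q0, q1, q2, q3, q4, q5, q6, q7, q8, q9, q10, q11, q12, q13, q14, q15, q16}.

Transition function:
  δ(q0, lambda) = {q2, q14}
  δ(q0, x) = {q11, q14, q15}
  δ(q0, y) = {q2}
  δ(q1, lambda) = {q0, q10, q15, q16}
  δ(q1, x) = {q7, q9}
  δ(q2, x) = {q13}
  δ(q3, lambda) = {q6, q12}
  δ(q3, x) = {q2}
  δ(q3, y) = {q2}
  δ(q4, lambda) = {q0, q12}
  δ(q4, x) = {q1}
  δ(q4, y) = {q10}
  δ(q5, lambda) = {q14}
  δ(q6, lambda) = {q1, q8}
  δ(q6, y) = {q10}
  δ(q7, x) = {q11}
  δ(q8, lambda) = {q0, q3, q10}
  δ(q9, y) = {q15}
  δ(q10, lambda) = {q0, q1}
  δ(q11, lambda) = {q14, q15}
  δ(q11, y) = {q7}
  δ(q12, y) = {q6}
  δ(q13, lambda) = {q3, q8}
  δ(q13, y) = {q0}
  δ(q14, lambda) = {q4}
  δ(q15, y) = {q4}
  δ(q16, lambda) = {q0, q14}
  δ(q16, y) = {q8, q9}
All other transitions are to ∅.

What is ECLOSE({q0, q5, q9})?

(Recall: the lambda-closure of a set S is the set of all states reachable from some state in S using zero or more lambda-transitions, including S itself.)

{q0, q2, q4, q5, q9, q12, q14}

Start with {q0, q5, q9}.
From q0 via lambda: add q2, q14.
From q14 via lambda: add q4.
From q4 via lambda: add q12.
No new states can be added; the closed set is {q0, q2, q4, q5, q9, q12, q14}.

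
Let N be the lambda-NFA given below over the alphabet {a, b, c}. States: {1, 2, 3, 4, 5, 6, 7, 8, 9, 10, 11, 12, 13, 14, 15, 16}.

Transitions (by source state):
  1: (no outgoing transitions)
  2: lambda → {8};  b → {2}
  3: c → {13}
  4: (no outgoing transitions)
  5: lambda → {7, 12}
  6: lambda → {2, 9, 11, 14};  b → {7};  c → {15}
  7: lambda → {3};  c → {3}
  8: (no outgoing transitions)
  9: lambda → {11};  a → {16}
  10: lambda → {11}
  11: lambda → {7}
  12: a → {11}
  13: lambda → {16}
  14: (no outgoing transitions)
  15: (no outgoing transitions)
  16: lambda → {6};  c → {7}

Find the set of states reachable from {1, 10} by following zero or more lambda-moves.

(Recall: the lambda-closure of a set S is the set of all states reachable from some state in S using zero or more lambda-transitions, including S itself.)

{1, 3, 7, 10, 11}

Start with {1, 10}.
From 10 via lambda: add 11.
From 11 via lambda: add 7.
From 7 via lambda: add 3.
No new states can be added; the closed set is {1, 3, 7, 10, 11}.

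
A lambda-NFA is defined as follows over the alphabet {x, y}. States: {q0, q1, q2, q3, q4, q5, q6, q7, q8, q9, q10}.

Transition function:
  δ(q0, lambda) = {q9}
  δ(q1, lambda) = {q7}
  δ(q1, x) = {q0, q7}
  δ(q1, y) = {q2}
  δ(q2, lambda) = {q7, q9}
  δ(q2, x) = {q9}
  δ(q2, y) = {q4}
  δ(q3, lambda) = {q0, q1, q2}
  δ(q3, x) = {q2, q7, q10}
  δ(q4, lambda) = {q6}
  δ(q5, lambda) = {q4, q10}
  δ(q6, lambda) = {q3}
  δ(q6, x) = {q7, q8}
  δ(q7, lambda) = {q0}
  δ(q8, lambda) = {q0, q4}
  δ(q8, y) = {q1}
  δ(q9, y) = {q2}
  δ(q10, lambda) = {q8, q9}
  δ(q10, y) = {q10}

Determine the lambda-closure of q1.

{q0, q1, q7, q9}

Start with {q1}.
From q1 via lambda: add q7.
From q7 via lambda: add q0.
From q0 via lambda: add q9.
No new states can be added; the closed set is {q0, q1, q7, q9}.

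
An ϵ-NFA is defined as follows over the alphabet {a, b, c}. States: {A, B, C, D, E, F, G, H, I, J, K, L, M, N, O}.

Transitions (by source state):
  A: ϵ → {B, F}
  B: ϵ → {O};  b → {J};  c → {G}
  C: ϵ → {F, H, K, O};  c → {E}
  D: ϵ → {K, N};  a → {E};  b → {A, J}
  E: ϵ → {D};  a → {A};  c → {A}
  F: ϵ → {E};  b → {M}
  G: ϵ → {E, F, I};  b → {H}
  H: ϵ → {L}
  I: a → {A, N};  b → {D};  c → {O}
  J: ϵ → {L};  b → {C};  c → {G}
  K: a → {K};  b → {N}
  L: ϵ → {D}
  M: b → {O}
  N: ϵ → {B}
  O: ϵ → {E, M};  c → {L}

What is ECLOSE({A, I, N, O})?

{A, B, D, E, F, I, K, M, N, O}

Start with {A, I, N, O}.
From A via ϵ: add B, F.
From O via ϵ: add E, M.
From E via ϵ: add D.
From D via ϵ: add K.
No new states can be added; the closed set is {A, B, D, E, F, I, K, M, N, O}.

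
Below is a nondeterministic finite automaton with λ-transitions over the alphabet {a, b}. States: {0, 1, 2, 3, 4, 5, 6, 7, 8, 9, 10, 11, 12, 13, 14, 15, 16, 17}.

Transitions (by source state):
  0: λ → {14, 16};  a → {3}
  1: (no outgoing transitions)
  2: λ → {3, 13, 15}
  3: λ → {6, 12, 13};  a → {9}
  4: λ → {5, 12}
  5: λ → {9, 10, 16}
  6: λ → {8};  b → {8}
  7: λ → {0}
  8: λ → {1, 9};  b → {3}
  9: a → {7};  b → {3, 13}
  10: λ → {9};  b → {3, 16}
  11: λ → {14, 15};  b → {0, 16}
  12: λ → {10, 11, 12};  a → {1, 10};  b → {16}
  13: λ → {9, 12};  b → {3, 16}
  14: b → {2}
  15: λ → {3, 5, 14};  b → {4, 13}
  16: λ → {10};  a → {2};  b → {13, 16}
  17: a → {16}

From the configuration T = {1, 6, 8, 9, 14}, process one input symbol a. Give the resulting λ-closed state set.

{0, 7, 9, 10, 14, 16}

9 on a → {7}.
No a-transition from 1, 6, 8, 14.
Union after reading a: {7}.
Now take the λ-closure:
From 7 via λ: add 0.
From 0 via λ: add 14, 16.
From 16 via λ: add 10.
From 10 via λ: add 9.
No new states can be added; the closed set is {0, 7, 9, 10, 14, 16}.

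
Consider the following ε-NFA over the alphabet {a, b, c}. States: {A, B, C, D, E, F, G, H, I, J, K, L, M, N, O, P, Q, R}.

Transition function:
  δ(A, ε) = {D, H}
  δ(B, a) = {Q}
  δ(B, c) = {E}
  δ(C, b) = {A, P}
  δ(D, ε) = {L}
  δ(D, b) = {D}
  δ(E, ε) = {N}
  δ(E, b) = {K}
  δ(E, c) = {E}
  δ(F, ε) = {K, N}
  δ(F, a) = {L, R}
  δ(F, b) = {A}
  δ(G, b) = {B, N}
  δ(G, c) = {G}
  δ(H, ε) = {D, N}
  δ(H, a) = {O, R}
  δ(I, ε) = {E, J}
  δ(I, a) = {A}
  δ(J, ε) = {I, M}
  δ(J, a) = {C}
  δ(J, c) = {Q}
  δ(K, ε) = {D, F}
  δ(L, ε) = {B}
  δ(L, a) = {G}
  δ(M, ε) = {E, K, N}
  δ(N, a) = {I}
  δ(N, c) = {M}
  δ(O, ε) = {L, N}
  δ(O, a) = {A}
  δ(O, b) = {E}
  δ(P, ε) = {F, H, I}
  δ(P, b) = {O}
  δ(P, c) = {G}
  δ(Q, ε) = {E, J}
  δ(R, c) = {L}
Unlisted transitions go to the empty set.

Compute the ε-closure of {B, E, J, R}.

{B, D, E, F, I, J, K, L, M, N, R}

Start with {B, E, J, R}.
From E via ε: add N.
From J via ε: add I, M.
From M via ε: add K.
From K via ε: add D, F.
From D via ε: add L.
No new states can be added; the closed set is {B, D, E, F, I, J, K, L, M, N, R}.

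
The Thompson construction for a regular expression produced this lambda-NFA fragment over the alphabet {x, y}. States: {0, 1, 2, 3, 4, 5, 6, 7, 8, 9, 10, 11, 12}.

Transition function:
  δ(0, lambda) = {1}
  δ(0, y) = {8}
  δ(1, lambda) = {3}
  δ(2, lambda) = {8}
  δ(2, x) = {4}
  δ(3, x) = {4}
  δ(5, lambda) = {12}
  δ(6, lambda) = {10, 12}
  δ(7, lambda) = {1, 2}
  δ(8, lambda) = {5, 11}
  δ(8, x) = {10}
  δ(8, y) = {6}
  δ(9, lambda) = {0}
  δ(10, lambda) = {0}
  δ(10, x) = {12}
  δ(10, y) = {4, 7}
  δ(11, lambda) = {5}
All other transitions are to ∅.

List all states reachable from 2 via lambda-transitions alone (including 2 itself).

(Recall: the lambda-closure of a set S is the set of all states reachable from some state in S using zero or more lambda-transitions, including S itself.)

Start with {2}.
From 2 via lambda: add 8.
From 8 via lambda: add 5, 11.
From 5 via lambda: add 12.
No new states can be added; the closed set is {2, 5, 8, 11, 12}.

{2, 5, 8, 11, 12}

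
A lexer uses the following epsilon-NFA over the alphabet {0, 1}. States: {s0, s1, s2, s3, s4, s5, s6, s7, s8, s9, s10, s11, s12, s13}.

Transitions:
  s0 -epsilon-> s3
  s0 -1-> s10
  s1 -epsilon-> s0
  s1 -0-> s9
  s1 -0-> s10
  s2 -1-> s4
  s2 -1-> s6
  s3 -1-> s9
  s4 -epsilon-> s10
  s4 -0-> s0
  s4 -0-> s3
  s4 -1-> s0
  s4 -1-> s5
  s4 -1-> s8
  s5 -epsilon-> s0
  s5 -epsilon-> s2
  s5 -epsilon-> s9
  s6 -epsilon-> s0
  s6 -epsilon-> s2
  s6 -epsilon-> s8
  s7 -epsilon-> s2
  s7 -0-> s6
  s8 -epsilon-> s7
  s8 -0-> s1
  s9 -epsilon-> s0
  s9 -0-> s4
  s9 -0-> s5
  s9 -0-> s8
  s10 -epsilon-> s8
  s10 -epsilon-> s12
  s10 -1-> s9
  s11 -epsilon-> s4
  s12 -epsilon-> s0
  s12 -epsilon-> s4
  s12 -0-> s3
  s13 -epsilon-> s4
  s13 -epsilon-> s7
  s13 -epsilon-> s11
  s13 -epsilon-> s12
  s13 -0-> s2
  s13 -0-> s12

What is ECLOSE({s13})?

{s0, s2, s3, s4, s7, s8, s10, s11, s12, s13}

Start with {s13}.
From s13 via epsilon: add s4, s7, s11, s12.
From s4 via epsilon: add s10.
From s7 via epsilon: add s2.
From s12 via epsilon: add s0.
From s0 via epsilon: add s3.
From s10 via epsilon: add s8.
No new states can be added; the closed set is {s0, s2, s3, s4, s7, s8, s10, s11, s12, s13}.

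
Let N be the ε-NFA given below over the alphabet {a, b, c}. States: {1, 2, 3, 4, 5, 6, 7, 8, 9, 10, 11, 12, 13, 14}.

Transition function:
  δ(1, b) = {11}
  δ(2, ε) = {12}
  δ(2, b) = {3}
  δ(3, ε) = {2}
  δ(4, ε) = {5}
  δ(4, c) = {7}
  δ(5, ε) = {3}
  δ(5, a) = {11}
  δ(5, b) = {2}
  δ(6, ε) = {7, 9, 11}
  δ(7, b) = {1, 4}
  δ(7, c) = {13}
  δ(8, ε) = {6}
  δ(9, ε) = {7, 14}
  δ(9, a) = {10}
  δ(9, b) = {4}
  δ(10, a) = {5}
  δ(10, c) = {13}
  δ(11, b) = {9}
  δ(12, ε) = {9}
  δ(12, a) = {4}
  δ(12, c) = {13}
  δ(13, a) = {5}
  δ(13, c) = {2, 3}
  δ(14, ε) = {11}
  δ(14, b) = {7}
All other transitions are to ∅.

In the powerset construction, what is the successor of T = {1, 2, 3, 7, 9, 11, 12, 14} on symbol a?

{2, 3, 4, 5, 7, 9, 10, 11, 12, 14}

9 on a → {10}.
12 on a → {4}.
No a-transition from 1, 2, 3, 7, 11, 14.
Union after reading a: {4, 10}.
Now take the ε-closure:
From 4 via ε: add 5.
From 5 via ε: add 3.
From 3 via ε: add 2.
From 2 via ε: add 12.
From 12 via ε: add 9.
From 9 via ε: add 7, 14.
From 14 via ε: add 11.
No new states can be added; the closed set is {2, 3, 4, 5, 7, 9, 10, 11, 12, 14}.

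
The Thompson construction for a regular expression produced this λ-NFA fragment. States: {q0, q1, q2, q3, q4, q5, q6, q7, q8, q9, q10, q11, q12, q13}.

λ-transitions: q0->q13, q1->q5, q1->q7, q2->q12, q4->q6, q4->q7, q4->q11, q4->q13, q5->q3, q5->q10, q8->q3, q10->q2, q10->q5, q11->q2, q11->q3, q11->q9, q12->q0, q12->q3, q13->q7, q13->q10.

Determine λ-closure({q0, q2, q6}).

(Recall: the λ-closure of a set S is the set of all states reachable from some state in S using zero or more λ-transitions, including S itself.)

Start with {q0, q2, q6}.
From q0 via λ: add q13.
From q2 via λ: add q12.
From q12 via λ: add q3.
From q13 via λ: add q7, q10.
From q10 via λ: add q5.
No new states can be added; the closed set is {q0, q2, q3, q5, q6, q7, q10, q12, q13}.

{q0, q2, q3, q5, q6, q7, q10, q12, q13}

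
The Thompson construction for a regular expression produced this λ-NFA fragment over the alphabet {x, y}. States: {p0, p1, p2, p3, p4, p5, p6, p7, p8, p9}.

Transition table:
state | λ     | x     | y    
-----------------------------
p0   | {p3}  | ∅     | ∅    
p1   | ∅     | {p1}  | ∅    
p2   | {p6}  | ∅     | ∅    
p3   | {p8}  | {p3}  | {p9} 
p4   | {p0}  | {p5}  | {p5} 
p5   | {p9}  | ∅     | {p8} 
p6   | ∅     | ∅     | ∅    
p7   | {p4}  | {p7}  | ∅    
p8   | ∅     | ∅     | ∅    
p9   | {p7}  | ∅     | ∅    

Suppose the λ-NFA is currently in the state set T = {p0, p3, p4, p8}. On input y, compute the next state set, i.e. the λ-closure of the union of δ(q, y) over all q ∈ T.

{p0, p3, p4, p5, p7, p8, p9}

p3 on y → {p9}.
p4 on y → {p5}.
No y-transition from p0, p8.
Union after reading y: {p5, p9}.
Now take the λ-closure:
From p9 via λ: add p7.
From p7 via λ: add p4.
From p4 via λ: add p0.
From p0 via λ: add p3.
From p3 via λ: add p8.
No new states can be added; the closed set is {p0, p3, p4, p5, p7, p8, p9}.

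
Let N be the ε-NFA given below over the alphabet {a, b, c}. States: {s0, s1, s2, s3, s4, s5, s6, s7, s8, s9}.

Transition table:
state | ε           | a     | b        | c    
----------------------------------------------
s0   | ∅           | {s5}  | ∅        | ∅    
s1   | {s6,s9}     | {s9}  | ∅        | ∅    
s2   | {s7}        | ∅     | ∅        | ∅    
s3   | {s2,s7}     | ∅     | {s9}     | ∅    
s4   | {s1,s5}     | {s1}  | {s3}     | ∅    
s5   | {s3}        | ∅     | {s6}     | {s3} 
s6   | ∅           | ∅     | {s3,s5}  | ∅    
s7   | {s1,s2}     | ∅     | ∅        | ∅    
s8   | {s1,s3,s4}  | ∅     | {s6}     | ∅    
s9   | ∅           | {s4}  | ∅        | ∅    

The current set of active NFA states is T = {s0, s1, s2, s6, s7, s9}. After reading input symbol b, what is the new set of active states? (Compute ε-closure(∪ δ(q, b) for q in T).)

s6 on b → {s3, s5}.
No b-transition from s0, s1, s2, s7, s9.
Union after reading b: {s3, s5}.
Now take the ε-closure:
From s3 via ε: add s2, s7.
From s7 via ε: add s1.
From s1 via ε: add s6, s9.
No new states can be added; the closed set is {s1, s2, s3, s5, s6, s7, s9}.

{s1, s2, s3, s5, s6, s7, s9}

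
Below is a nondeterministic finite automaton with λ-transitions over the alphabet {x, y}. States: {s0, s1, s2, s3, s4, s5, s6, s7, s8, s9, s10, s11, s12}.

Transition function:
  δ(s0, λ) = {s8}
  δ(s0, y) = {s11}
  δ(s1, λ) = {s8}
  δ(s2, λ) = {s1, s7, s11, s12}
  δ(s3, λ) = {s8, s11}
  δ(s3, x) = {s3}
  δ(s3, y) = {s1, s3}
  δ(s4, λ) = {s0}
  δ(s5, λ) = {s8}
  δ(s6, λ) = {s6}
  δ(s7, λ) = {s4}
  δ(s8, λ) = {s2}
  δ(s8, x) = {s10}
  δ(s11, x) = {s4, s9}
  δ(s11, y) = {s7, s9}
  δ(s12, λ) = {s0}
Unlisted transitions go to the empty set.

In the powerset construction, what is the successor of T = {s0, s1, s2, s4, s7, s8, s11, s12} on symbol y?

{s0, s1, s2, s4, s7, s8, s9, s11, s12}

s0 on y → {s11}.
s11 on y → {s7, s9}.
No y-transition from s1, s2, s4, s7, s8, s12.
Union after reading y: {s7, s9, s11}.
Now take the λ-closure:
From s7 via λ: add s4.
From s4 via λ: add s0.
From s0 via λ: add s8.
From s8 via λ: add s2.
From s2 via λ: add s1, s12.
No new states can be added; the closed set is {s0, s1, s2, s4, s7, s8, s9, s11, s12}.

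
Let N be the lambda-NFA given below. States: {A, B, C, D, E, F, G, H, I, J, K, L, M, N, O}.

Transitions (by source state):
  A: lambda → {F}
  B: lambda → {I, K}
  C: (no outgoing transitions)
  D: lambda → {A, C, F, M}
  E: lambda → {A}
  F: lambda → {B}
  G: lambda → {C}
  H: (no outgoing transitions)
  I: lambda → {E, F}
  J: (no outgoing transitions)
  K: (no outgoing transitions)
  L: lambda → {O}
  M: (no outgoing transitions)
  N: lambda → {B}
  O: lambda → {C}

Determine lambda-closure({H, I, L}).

{A, B, C, E, F, H, I, K, L, O}

Start with {H, I, L}.
From I via lambda: add E, F.
From L via lambda: add O.
From E via lambda: add A.
From F via lambda: add B.
From O via lambda: add C.
From B via lambda: add K.
No new states can be added; the closed set is {A, B, C, E, F, H, I, K, L, O}.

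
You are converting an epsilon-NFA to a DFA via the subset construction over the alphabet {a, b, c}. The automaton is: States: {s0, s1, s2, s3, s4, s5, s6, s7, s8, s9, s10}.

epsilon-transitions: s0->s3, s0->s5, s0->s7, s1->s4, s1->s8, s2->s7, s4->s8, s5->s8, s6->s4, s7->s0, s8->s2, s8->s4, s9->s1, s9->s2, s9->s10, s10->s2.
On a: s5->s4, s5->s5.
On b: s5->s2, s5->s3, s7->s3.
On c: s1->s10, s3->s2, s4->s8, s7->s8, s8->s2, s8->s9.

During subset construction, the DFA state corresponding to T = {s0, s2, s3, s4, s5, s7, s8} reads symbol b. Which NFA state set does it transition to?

{s0, s2, s3, s4, s5, s7, s8}

s5 on b → {s2, s3}.
s7 on b → {s3}.
No b-transition from s0, s2, s3, s4, s8.
Union after reading b: {s2, s3}.
Now take the epsilon-closure:
From s2 via epsilon: add s7.
From s7 via epsilon: add s0.
From s0 via epsilon: add s5.
From s5 via epsilon: add s8.
From s8 via epsilon: add s4.
No new states can be added; the closed set is {s0, s2, s3, s4, s5, s7, s8}.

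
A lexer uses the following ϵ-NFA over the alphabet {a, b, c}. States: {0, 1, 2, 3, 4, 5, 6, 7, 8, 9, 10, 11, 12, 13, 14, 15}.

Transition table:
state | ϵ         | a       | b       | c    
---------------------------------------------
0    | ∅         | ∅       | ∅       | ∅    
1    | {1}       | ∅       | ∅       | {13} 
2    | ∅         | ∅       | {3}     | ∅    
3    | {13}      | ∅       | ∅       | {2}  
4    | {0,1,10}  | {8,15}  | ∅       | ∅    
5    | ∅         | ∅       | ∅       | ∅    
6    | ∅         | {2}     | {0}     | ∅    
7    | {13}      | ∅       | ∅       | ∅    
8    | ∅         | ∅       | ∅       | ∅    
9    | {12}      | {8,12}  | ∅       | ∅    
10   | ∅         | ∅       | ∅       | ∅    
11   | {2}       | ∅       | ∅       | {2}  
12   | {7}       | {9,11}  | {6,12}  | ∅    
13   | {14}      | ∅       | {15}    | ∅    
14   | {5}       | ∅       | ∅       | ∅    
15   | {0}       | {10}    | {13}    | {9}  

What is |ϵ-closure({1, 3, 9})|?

8

Start with {1, 3, 9}.
From 3 via ϵ: add 13.
From 9 via ϵ: add 12.
From 12 via ϵ: add 7.
From 13 via ϵ: add 14.
From 14 via ϵ: add 5.
ϵ-closure = {1, 3, 5, 7, 9, 12, 13, 14}, which has 8 states.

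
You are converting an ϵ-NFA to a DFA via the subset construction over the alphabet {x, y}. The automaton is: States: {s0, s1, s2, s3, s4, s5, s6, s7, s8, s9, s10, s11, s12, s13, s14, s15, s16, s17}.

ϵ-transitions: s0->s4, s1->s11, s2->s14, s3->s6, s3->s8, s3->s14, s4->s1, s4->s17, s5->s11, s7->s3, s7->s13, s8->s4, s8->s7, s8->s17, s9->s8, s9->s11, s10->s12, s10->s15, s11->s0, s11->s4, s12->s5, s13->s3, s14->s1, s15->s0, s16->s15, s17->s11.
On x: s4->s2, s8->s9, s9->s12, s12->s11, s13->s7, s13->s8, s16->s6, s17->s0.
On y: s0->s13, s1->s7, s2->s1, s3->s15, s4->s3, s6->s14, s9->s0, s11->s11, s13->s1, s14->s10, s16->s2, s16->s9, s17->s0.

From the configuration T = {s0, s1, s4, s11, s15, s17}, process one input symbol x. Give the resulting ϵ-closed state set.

{s0, s1, s2, s4, s11, s14, s17}

s4 on x → {s2}.
s17 on x → {s0}.
No x-transition from s0, s1, s11, s15.
Union after reading x: {s0, s2}.
Now take the ϵ-closure:
From s0 via ϵ: add s4.
From s2 via ϵ: add s14.
From s4 via ϵ: add s1, s17.
From s1 via ϵ: add s11.
No new states can be added; the closed set is {s0, s1, s2, s4, s11, s14, s17}.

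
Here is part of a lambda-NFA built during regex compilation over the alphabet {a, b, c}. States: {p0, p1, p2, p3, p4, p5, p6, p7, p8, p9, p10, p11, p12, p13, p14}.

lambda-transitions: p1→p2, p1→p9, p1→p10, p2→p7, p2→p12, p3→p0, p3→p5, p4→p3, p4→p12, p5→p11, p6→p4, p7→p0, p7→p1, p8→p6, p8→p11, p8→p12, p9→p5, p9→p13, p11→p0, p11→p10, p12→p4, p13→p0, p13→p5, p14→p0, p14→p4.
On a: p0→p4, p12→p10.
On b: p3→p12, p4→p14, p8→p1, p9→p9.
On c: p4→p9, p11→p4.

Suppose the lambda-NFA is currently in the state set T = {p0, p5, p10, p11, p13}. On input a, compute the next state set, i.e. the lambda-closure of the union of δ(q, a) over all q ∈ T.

{p0, p3, p4, p5, p10, p11, p12}

p0 on a → {p4}.
No a-transition from p5, p10, p11, p13.
Union after reading a: {p4}.
Now take the lambda-closure:
From p4 via lambda: add p3, p12.
From p3 via lambda: add p0, p5.
From p5 via lambda: add p11.
From p11 via lambda: add p10.
No new states can be added; the closed set is {p0, p3, p4, p5, p10, p11, p12}.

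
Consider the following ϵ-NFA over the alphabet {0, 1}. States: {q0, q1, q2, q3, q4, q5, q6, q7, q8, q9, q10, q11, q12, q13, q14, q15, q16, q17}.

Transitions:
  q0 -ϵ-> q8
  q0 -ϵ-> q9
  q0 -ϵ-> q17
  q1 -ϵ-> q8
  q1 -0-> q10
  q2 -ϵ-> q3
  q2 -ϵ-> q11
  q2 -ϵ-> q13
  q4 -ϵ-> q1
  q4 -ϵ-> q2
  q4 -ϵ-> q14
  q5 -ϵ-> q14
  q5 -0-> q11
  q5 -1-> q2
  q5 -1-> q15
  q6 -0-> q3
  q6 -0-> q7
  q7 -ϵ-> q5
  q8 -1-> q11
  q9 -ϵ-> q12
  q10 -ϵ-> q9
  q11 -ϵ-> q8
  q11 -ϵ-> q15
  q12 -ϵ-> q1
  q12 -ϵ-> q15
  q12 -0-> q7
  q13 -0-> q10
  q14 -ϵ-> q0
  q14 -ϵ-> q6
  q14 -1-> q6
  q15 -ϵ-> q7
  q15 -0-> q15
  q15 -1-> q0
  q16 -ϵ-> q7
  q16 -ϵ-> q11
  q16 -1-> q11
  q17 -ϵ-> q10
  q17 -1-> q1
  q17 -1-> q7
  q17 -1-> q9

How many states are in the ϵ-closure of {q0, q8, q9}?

Start with {q0, q8, q9}.
From q0 via ϵ: add q17.
From q9 via ϵ: add q12.
From q12 via ϵ: add q1, q15.
From q17 via ϵ: add q10.
From q15 via ϵ: add q7.
From q7 via ϵ: add q5.
From q5 via ϵ: add q14.
From q14 via ϵ: add q6.
ϵ-closure = {q0, q1, q5, q6, q7, q8, q9, q10, q12, q14, q15, q17}, which has 12 states.

12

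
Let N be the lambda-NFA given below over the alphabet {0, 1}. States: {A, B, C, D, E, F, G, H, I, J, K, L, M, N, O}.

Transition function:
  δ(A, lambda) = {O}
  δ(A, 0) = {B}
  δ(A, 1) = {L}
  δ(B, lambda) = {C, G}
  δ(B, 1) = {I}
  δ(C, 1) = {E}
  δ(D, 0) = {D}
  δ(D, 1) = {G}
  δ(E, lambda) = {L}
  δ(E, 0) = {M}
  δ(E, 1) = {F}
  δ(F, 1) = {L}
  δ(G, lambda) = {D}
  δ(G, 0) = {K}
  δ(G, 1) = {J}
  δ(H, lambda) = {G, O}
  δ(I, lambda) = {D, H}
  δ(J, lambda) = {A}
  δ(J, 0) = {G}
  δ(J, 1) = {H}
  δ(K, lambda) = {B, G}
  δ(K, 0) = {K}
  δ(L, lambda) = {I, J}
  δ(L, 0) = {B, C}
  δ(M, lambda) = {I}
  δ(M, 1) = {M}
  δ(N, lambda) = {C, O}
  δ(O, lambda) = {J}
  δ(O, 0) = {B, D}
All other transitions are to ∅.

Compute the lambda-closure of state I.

Start with {I}.
From I via lambda: add D, H.
From H via lambda: add G, O.
From O via lambda: add J.
From J via lambda: add A.
No new states can be added; the closed set is {A, D, G, H, I, J, O}.

{A, D, G, H, I, J, O}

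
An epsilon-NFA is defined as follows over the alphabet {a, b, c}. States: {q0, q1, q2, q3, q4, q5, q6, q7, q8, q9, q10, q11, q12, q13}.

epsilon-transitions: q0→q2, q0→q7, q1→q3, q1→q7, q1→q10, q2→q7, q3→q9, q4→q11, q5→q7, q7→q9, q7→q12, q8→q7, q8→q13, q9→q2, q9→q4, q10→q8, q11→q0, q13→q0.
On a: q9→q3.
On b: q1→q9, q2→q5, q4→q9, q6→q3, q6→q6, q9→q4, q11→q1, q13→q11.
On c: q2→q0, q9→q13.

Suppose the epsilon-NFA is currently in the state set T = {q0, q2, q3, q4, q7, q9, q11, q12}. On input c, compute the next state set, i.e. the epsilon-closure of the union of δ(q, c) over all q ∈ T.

q2 on c → {q0}.
q9 on c → {q13}.
No c-transition from q0, q3, q4, q7, q11, q12.
Union after reading c: {q0, q13}.
Now take the epsilon-closure:
From q0 via epsilon: add q2, q7.
From q7 via epsilon: add q9, q12.
From q9 via epsilon: add q4.
From q4 via epsilon: add q11.
No new states can be added; the closed set is {q0, q2, q4, q7, q9, q11, q12, q13}.

{q0, q2, q4, q7, q9, q11, q12, q13}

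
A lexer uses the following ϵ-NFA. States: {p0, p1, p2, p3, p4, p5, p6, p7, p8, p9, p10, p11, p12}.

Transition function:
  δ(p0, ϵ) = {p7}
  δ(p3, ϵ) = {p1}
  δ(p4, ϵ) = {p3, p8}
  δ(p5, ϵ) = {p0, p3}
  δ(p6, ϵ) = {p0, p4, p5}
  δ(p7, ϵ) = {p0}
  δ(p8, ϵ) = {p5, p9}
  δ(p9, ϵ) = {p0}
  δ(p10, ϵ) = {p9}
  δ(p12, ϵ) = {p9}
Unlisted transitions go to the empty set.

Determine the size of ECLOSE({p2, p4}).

9

Start with {p2, p4}.
From p4 via ϵ: add p3, p8.
From p3 via ϵ: add p1.
From p8 via ϵ: add p5, p9.
From p5 via ϵ: add p0.
From p0 via ϵ: add p7.
ϵ-closure = {p0, p1, p2, p3, p4, p5, p7, p8, p9}, which has 9 states.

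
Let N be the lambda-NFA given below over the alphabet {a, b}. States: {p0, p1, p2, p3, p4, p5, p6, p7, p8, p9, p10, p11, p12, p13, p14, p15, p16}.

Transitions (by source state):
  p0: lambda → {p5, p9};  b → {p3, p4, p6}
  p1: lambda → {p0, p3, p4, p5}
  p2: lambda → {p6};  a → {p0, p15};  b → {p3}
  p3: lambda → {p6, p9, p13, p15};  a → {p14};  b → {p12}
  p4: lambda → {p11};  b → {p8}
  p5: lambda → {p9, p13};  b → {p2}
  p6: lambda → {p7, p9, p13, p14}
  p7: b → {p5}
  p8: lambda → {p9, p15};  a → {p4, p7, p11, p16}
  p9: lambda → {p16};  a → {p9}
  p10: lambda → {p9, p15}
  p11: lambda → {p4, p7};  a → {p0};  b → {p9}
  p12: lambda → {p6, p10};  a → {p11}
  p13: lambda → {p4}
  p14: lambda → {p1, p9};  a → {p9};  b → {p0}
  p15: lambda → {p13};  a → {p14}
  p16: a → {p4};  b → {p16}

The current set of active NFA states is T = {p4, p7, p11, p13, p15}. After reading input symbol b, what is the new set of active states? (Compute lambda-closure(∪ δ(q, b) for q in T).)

p4 on b → {p8}.
p7 on b → {p5}.
p11 on b → {p9}.
No b-transition from p13, p15.
Union after reading b: {p5, p8, p9}.
Now take the lambda-closure:
From p5 via lambda: add p13.
From p8 via lambda: add p15.
From p9 via lambda: add p16.
From p13 via lambda: add p4.
From p4 via lambda: add p11.
From p11 via lambda: add p7.
No new states can be added; the closed set is {p4, p5, p7, p8, p9, p11, p13, p15, p16}.

{p4, p5, p7, p8, p9, p11, p13, p15, p16}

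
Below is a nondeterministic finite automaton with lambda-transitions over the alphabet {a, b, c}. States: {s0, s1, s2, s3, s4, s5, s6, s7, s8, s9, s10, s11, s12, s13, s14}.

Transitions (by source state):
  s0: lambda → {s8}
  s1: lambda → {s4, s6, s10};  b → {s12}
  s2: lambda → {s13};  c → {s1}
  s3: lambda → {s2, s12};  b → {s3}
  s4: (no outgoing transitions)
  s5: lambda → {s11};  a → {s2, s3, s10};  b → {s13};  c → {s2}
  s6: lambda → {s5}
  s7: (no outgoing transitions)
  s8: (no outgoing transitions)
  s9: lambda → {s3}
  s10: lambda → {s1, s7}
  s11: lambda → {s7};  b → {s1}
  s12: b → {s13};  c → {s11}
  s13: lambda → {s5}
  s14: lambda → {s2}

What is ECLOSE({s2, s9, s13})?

{s2, s3, s5, s7, s9, s11, s12, s13}

Start with {s2, s9, s13}.
From s9 via lambda: add s3.
From s13 via lambda: add s5.
From s3 via lambda: add s12.
From s5 via lambda: add s11.
From s11 via lambda: add s7.
No new states can be added; the closed set is {s2, s3, s5, s7, s9, s11, s12, s13}.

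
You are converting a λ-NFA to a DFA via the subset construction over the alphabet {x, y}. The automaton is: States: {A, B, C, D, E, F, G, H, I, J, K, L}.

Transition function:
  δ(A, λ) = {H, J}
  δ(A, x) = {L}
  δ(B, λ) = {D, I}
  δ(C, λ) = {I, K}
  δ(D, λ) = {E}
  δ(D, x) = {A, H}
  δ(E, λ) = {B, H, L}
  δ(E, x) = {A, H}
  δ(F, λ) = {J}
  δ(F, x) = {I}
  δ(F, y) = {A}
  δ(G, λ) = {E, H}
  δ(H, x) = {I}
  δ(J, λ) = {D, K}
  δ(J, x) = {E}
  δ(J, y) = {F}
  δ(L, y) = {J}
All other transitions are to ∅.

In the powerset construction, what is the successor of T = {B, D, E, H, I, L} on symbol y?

L on y → {J}.
No y-transition from B, D, E, H, I.
Union after reading y: {J}.
Now take the λ-closure:
From J via λ: add D, K.
From D via λ: add E.
From E via λ: add B, H, L.
From B via λ: add I.
No new states can be added; the closed set is {B, D, E, H, I, J, K, L}.

{B, D, E, H, I, J, K, L}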